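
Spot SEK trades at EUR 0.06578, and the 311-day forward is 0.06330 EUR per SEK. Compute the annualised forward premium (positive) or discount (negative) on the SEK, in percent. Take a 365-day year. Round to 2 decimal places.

T = 311/365 years.
Period premium: (0.06330 − 0.06578)/0.06578 = -0.0377014.
Annualise by dividing by T: -0.0377014 / (311/365) = -0.044248 → -4.42%.

-4.42%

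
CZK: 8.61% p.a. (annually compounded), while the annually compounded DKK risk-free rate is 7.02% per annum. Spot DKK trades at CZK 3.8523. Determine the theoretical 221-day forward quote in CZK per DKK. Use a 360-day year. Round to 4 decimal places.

3.8873

T = 221/360 years.
Growth of 1 CZK over T: (1 + 0.0861)^(221/360) = 1.0520105.
DKK accumulates by (1 + 0.0702)^(221/360) = 1.0425291.
Forward (CZK per DKK) = 3.8523 × 1.0520105 / 1.0425291 = 3.887335.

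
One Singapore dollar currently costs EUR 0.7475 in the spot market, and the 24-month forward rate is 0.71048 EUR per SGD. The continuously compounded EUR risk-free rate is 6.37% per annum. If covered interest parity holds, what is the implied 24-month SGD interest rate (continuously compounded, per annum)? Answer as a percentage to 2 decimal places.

T = 2 years.
F/S = 0.71048/0.7475 = 0.9504749 = (growth of EUR) / (growth of SGD).
EUR growth factor: e^(0.0637×2) = 1.1358713.
So the SGD growth factor = 1.1950566.
Take logs: ln 1.1950566 / 2 = 0.089097, so 8.91%.

8.91%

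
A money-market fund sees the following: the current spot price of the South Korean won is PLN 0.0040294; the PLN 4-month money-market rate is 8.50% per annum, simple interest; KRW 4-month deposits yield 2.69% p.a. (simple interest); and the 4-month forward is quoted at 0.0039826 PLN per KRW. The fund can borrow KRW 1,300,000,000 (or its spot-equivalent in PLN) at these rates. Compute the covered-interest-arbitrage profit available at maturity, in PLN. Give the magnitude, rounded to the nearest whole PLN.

T = 4/12 years.
Route A — deposit KRW, sell forward: 1,300,000,000 × 1.008966667 × 0.0039826 = PLN 5,223,803.84.
Route B — convert at spot, deposit PLN: 1,300,000,000 × 0.0040294 × 1.028333333 = PLN 5,386,636.23.
The quoted forward undervalues KRW, so borrow KRW, convert to PLN at spot, deposit the PLN at 8.50%, and buy KRW forward at 0.0039826 to cover the loan.
The gap between the two covered legs is PLN 162,832.

PLN 162,832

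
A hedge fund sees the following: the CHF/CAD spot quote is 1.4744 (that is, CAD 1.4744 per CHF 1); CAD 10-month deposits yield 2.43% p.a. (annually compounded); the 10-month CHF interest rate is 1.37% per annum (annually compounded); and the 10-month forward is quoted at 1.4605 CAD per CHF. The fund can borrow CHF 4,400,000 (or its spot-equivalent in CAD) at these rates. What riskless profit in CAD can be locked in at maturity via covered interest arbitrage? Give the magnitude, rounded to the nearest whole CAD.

CAD 118,983

T = 10/12 years.
Invest the CHF and cover forward: 4,400,000 × 1.011403702 × 1.4605 = CAD 6,499,482.47.
Convert at spot and invest in CAD: 4,400,000 × 1.4744 × 1.020209376 = CAD 6,618,465.50.
The quoted forward undervalues CHF, so borrow CHF, convert to CAD at spot, deposit the CAD at 2.43%, and buy CHF forward at 1.4605 to cover the loan.
Arbitrage profit = |6,499,482.47 − 6,618,465.50| = CAD 118,983.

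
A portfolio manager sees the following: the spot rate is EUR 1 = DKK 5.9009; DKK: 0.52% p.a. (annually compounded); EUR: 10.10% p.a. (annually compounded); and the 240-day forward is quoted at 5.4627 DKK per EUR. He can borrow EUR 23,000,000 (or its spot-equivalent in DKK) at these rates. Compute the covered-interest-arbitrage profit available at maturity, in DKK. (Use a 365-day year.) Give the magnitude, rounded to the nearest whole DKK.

DKK 2,336,374

T = 240/365 years.
Route A — deposit EUR, sell forward: 23,000,000 × 1.06531144617 × 5.4627 = DKK 133,847,967.25.
Route B — convert at spot, deposit DKK: 23,000,000 × 5.9009 × 1.00341614067 = DKK 136,184,341.00.
The quoted forward undervalues EUR, so borrow EUR, convert to DKK at spot, deposit the DKK at 0.52%, and buy EUR forward at 5.4627 to cover the loan.
Profit = 136,184,341.00 − 133,847,967.25 = DKK 2,336,374.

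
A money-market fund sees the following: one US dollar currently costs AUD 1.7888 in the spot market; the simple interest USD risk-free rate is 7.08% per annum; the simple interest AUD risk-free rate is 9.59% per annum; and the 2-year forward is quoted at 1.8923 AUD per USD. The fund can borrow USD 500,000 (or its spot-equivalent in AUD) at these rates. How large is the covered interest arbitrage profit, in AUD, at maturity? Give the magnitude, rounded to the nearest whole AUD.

T = 2 years.
Invest the USD and cover forward: 500,000 × 1.141600 × 1.8923 = AUD 1,080,124.84.
Convert at spot and invest in AUD: 500,000 × 1.7888 × 1.191800 = AUD 1,065,945.92.
The quoted forward overvalues USD, so borrow AUD, buy USD at spot, deposit the USD at 7.08%, and sell the proceeds forward at 1.8923.
The gap between the two covered legs is AUD 14,179.

AUD 14,179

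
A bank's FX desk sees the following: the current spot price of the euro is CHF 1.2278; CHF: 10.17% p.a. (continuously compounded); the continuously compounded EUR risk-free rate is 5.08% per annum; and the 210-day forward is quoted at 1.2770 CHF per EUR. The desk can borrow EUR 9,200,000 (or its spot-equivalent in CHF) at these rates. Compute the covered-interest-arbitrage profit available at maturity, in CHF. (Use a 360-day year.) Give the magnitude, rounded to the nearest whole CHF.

CHF 115,597

T = 210/360 years.
Keep in EUR, deliver into the forward: 9,200,000·1.0300767699·1.2770 = CHF 12,101,753.92.
Swap to CHF now, deposit: 9,200,000·1.2278·1.0611200487 = CHF 11,986,157.40.
The quoted forward overvalues EUR, so borrow CHF, buy EUR at spot, deposit the EUR at 5.08%, and sell the proceeds forward at 1.2770.
Profit = 12,101,753.92 − 11,986,157.40 = CHF 115,597.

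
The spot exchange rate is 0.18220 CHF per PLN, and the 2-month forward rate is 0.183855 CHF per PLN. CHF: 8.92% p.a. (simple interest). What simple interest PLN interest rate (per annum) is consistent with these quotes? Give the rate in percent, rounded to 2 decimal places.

T = 2/12 years.
By CIP, F/S equals the CHF-to-PLN growth ratio: 0.183855/0.1822 = 1.0090834.
CHF growth factor: 1 + 0.0892×2/12 = 1.0148667.
That pins the PLN growth at 1.0057312.
r = (1.0057312 − 1)/(2/12) = 0.034387 → 3.44%.

3.44%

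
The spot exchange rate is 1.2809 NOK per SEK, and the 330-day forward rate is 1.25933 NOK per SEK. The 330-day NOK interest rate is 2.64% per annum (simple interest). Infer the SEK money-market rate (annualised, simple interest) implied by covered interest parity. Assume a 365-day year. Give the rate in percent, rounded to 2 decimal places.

4.58%

T = 330/365 years.
CIP gives F = S · g_NOK/g_SEK, so g_NOK/g_SEK = 1.25933/1.2809 = 0.9831603.
NOK growth factor: 1 + 0.0264×330/365 = 1.0238685.
So the SEK growth factor = 1.0414055.
(1.0414055 − 1)/T = 0.045797, i.e. 4.58%.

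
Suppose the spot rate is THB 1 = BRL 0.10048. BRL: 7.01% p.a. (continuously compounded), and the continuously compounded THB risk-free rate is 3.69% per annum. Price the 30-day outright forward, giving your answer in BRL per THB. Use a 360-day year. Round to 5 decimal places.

0.10076

T = 30/360 years.
BRL accumulates by e^(0.0701×30/360) = 1.0058588.
THB growth factor: e^(0.0369×30/360) = 1.0030797.
Forward (BRL per THB) = 0.10048 × 1.0058588 / 1.0030797 = 0.1007584.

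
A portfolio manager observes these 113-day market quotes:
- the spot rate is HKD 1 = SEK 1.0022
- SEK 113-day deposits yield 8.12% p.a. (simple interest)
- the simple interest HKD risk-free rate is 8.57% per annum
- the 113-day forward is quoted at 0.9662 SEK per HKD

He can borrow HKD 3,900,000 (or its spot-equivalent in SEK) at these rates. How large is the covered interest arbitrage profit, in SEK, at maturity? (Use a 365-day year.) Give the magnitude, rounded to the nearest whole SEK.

SEK 138,680

T = 113/365 years.
Invest the HKD and cover forward: 3,900,000 × 1.026531781 × 0.9662 = SEK 3,868,156.53.
Convert at spot and invest in SEK: 3,900,000 × 1.0022 × 1.02513863 = SEK 4,006,836.35.
The quoted forward undervalues HKD, so borrow HKD, convert to SEK at spot, deposit the SEK at 8.12%, and buy HKD forward at 0.9662 to cover the loan.
The gap between the two covered legs is SEK 138,680.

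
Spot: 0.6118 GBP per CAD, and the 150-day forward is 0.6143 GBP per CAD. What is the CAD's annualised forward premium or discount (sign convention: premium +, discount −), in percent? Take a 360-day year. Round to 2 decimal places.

T = 150/360 years.
CAD trades forward at +0.40863% vs spot over the period.
Annualise by dividing by T: 0.0040863 / (150/360) = 0.009807 → 0.98%.

+0.98%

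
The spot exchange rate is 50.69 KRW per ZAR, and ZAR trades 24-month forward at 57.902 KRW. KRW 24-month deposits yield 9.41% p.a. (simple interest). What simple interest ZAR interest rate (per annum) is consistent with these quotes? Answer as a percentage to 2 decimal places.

2.01%

T = 2 years.
By CIP, F/S equals the KRW-to-ZAR growth ratio: 57.902/50.69 = 1.1422766.
The KRW side grows by 1 + 0.0941×2 = 1.188200.
That pins the ZAR growth at 1.0402034.
r = (1.0402034 − 1)/2 = 0.020102 → 2.01%.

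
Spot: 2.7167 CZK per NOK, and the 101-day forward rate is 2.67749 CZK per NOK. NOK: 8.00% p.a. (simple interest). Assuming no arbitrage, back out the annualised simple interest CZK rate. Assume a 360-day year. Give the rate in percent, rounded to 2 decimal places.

2.74%

T = 101/360 years.
F/S = 2.67749/2.7167 = 0.9855670 = (growth of CZK) / (growth of NOK).
NOK growth factor: 1 + 0.0800×101/360 = 1.0224444.
So the CZK growth factor = 1.0076875.
r = (1.0076875 − 1)/(101/360) = 0.027401 → 2.74%.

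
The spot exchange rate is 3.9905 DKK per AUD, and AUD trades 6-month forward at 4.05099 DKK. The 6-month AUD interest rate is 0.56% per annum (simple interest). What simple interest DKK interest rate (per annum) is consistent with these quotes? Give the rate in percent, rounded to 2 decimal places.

3.60%

T = 6/12 years.
By CIP, F/S equals the DKK-to-AUD growth ratio: 4.05099/3.9905 = 1.0151585.
The AUD side grows by 1 + 0.0056×6/12 = 1.002800.
Hence g_DKK = 1.0180009.
(1.0180009 − 1)/T = 0.036002, i.e. 3.60%.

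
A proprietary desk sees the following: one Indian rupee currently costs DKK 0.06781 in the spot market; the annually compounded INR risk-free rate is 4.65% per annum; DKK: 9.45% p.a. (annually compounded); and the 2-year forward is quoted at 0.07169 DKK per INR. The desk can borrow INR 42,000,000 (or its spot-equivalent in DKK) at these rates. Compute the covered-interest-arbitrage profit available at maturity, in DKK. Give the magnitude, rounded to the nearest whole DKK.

T = 2 years.
Keep in INR, deliver into the forward: 42,000,000·1.09516225·0.07169 = DKK 3,297,511.63.
Swap to DKK now, deposit: 42,000,000·0.06781·1.19793025 = DKK 3,411,729.31.
The quoted forward undervalues INR, so borrow INR, convert to DKK at spot, deposit the DKK at 9.45%, and buy INR forward at 0.07169 to cover the loan.
Profit = 3,411,729.31 − 3,297,511.63 = DKK 114,218.

DKK 114,218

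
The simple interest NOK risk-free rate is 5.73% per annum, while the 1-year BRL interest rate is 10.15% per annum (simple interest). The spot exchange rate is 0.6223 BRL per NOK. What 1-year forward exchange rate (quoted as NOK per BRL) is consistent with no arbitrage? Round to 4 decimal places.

T = 1 year.
BRL accumulates by 1 + 0.1015×1 = 1.101500.
Growth of 1 NOK over T: 1 + 0.0573×1 = 1.057300.
So F = 0.6223 × 1.101500 / 1.057300 = 0.6483150 (BRL/NOK).
Quoted the other way: 1/0.6483150 = 1.5425 NOK per BRL.

1.5425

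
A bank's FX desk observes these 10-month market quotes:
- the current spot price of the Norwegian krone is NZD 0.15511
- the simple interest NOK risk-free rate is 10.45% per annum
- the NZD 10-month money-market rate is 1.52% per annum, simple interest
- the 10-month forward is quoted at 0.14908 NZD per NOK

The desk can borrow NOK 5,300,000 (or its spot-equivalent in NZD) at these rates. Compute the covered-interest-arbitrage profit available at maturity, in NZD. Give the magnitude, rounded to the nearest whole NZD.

T = 10/12 years.
Route A — deposit NOK, sell forward: 5,300,000 × 1.08708333 × 0.14908 = NZD 858,930.63.
Route B — convert at spot, deposit NZD: 5,300,000 × 0.15511 × 1.01266667 = NZD 832,496.05.
The quoted forward overvalues NOK, so borrow NZD, buy NOK at spot, deposit the NOK at 10.45%, and sell the proceeds forward at 0.14908.
The gap between the two covered legs is NZD 26,435.

NZD 26,435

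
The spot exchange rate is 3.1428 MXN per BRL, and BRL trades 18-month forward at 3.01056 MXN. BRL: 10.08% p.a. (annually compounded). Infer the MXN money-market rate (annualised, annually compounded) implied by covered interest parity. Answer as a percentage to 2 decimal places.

T = 18/12 years.
F/S = 3.01056/3.1428 = 0.9579229 = (growth of MXN) / (growth of BRL).
BRL growth factor: (1 + 0.1008)^(18/12) = 1.1549485.
That pins the MXN growth at 1.1063516.
r = 1.1063516^(12/18) − 1 = 0.069700 → 6.97%.

6.97%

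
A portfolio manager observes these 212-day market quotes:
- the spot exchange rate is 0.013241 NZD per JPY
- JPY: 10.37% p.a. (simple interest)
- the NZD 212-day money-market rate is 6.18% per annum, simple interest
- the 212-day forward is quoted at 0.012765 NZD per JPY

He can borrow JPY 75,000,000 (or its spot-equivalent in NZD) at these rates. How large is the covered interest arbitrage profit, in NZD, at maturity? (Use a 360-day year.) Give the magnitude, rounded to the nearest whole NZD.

T = 212/360 years.
Keep in JPY, deliver into the forward: 75,000,000·1.06106778·0.012765 = NZD 1,015,839.77.
Swap to NZD now, deposit: 75,000,000·0.013241·1.03639333 = NZD 1,029,216.31.
The quoted forward undervalues JPY, so borrow JPY, convert to NZD at spot, deposit the NZD at 6.18%, and buy JPY forward at 0.012765 to cover the loan.
Profit = 1,029,216.31 − 1,015,839.77 = NZD 13,377.

NZD 13,377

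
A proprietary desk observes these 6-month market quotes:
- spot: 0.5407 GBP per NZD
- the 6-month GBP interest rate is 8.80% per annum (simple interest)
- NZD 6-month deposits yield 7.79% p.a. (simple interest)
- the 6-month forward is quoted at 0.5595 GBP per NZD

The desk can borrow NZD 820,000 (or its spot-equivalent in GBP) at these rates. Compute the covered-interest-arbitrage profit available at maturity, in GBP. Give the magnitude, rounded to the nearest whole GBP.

GBP 13,777

T = 6/12 years.
Keep in NZD, deliver into the forward: 820,000·1.038950·0.5595 = GBP 476,659.87.
Swap to GBP now, deposit: 820,000·0.5407·1.044000 = GBP 462,882.46.
The quoted forward overvalues NZD, so borrow GBP, buy NZD at spot, deposit the NZD at 7.79%, and sell the proceeds forward at 0.5595.
Profit = 476,659.87 − 462,882.46 = GBP 13,777.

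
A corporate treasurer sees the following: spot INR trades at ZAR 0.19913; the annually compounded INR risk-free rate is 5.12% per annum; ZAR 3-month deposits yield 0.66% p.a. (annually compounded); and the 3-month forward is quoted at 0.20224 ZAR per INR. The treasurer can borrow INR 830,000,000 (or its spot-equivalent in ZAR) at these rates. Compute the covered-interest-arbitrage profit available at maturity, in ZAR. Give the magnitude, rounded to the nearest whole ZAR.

T = 3/12 years.
Route A — deposit INR, sell forward: 830,000,000 × 1.0125613312 × 0.20224 = ZAR 169,967,735.01.
Route B — convert at spot, deposit ZAR: 830,000,000 × 0.19913 × 1.0016459319 = ZAR 165,549,936.17.
The quoted forward overvalues INR, so borrow ZAR, buy INR at spot, deposit the INR at 5.12%, and sell the proceeds forward at 0.20224.
The gap between the two covered legs is ZAR 4,417,799.

ZAR 4,417,799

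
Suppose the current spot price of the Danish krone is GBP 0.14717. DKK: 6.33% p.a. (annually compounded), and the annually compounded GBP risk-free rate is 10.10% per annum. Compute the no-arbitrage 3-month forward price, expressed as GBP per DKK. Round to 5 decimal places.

T = 3/12 years.
GBP growth factor: (1 + 0.1010)^(3/12) = 1.0243464.
DKK growth factor: (1 + 0.0633)^(3/12) = 1.0154626.
CIP: F = S · (grow GBP)/(grow DKK) = 0.14717 × 1.0243464/1.0154626 = 0.1484575 GBP per DKK.

0.14846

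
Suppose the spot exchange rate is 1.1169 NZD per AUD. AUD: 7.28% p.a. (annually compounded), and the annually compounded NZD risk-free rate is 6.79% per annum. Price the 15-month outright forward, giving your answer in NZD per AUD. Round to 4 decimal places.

1.1105

T = 15/12 years.
NZD accumulates by (1 + 0.0679)^(15/12) = 1.0855835.
AUD growth factor: (1 + 0.0728)^(15/12) = 1.0918135.
Forward (NZD per AUD) = 1.1169 × 1.0855835 / 1.0918135 = 1.110527.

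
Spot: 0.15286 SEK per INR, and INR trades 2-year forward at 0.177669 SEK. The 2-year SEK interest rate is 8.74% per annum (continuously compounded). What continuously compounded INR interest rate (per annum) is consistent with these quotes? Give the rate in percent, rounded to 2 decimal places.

1.22%

T = 2 years.
CIP gives F = S · g_SEK/g_INR, so g_SEK/g_INR = 0.177669/0.15286 = 1.1622988.
SEK growth factor: e^(0.0874×2) = 1.191008.
So the INR growth factor = 1.0247004.
Take logs: ln 1.0247004 / 2 = 0.012200, so 1.22%.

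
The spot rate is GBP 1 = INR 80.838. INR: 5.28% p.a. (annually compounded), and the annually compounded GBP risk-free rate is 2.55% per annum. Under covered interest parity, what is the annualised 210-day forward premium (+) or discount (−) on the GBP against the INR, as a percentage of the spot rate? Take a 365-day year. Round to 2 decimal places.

T = 210/365 years.
F = S · g_INR/g_GBP = 80.838 × 1.0300458/1.0145927 = 82.069231.
Annualised premium = (F − S)/S × (1/T) = (82.069231 − 80.838)/80.838 ÷ (210/365) = 2.65%.

+2.65%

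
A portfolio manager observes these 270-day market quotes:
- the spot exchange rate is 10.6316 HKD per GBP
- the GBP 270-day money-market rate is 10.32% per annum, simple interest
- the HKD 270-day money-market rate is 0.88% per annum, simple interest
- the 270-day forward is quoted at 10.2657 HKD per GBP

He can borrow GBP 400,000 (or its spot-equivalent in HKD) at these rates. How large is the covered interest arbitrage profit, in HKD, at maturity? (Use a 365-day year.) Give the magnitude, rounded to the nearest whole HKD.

T = 270/365 years.
Route A — deposit GBP, sell forward: 400,000 × 1.076339726 × 10.2657 = HKD 4,419,752.29.
Route B — convert at spot, deposit HKD: 400,000 × 10.6316 × 1.006509589 = HKD 4,280,322.94.
The quoted forward overvalues GBP, so borrow HKD, buy GBP at spot, deposit the GBP at 10.32%, and sell the proceeds forward at 10.2657.
Arbitrage profit = |4,419,752.29 − 4,280,322.94| = HKD 139,429.

HKD 139,429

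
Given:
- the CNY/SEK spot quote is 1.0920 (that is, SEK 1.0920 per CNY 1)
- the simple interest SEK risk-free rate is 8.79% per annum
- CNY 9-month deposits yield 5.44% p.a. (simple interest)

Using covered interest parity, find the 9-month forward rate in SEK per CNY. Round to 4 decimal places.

T = 9/12 years.
SEK growth factor: 1 + 0.0879×9/12 = 1.065925.
CNY accumulates by 1 + 0.0544×9/12 = 1.040800.
CIP: F = S · (grow SEK)/(grow CNY) = 1.092 × 1.065925/1.040800 = 1.118361 SEK per CNY.

1.1184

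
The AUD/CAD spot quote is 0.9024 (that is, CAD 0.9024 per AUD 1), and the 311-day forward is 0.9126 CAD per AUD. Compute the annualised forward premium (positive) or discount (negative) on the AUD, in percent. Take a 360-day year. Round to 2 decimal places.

T = 311/360 years.
AUD trades forward at +1.13032% vs spot over the period.
Per annum: 0.0113032 / (311/360) = 0.013084 = 1.31%.

+1.31%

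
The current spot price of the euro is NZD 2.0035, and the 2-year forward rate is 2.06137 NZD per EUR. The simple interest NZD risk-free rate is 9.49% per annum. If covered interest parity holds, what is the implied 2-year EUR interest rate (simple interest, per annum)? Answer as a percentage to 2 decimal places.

7.82%

T = 2 years.
F/S = 2.06137/2.0035 = 1.0288845 = (growth of NZD) / (growth of EUR).
The NZD side grows by 1 + 0.0949×2 = 1.189800.
That pins the EUR growth at 1.156398.
r = (1.156398 − 1)/2 = 0.078199 → 7.82%.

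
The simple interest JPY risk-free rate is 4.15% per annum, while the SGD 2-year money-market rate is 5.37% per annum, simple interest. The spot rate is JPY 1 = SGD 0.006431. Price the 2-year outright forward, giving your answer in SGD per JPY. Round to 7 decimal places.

0.0065759

T = 2 years.
Growth of 1 SGD over T: 1 + 0.0537×2 = 1.107400.
JPY accumulates by 1 + 0.0415×2 = 1.083000.
CIP: F = S · (grow SGD)/(grow JPY) = 0.006431 × 1.107400/1.083000 = 0.006575890 SGD per JPY.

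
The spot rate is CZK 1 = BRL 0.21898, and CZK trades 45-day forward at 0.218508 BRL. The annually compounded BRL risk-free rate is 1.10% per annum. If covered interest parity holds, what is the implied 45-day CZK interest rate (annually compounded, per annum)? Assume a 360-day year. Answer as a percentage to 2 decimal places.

T = 45/360 years.
F/S = 0.218508/0.21898 = 0.9978446 = (growth of BRL) / (growth of CZK).
BRL growth factor: (1 + 0.0110)^(45/360) = 1.0013684.
So the CZK growth factor = 1.0035314.
r = 1.0035314^(360/45) − 1 = 0.028603 → 2.86%.

2.86%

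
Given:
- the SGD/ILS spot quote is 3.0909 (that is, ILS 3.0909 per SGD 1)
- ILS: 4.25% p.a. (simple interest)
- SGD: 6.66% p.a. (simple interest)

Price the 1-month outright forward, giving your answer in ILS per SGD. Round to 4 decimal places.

T = 1/12 years.
ILS accumulates by 1 + 0.0425×1/12 = 1.0035417.
SGD accumulates by 1 + 0.0666×1/12 = 1.005550.
Forward (ILS per SGD) = 3.0909 × 1.0035417 / 1.005550 = 3.084727.

3.0847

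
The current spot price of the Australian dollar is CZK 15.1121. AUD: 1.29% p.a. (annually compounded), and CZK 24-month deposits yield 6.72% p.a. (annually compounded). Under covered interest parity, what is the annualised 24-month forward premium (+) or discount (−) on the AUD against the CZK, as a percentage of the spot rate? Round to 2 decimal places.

+5.50%

T = 2 years.
F = S · g_CZK/g_AUD = 15.1121 × 1.1389158/1.0259664 = 16.7758023.
Annualised premium = (F − S)/S × (1/T) = (16.7758023 − 15.1121)/15.1121 ÷ 2 = 5.50%.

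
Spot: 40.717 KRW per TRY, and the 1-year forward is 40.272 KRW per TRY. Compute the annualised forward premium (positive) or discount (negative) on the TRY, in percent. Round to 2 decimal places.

T = 1 year.
TRY trades forward at -1.09291% vs spot over the period.
Per annum: -0.0109291 / 1 = -0.010929 = -1.09%.

-1.09%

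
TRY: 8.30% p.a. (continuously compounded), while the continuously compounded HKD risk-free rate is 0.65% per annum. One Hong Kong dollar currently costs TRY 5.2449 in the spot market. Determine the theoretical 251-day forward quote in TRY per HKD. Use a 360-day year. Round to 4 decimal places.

T = 251/360 years.
Growth of 1 TRY over T: e^(0.0830×251/360) = 1.0595767.
HKD growth factor: e^(0.0065×251/360) = 1.0045422.
So F = 5.2449 × 1.0595767 / 1.0045422 = 5.532245 (TRY/HKD).

5.5322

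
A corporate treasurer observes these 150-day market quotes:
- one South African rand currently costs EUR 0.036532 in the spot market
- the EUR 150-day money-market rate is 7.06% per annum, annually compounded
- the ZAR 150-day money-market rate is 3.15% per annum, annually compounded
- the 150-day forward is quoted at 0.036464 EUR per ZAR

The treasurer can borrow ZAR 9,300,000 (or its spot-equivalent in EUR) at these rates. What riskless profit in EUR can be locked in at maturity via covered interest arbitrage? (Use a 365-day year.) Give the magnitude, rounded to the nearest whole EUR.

EUR 5,942

T = 150/365 years.
Keep in ZAR, deliver into the forward: 9,300,000·1.01282707·0.036464 = EUR 343,465.05.
Swap to EUR now, deposit: 9,300,000·0.036532·1.02843199 = EUR 349,407.30.
The quoted forward undervalues ZAR, so borrow ZAR, convert to EUR at spot, deposit the EUR at 7.06%, and buy ZAR forward at 0.036464 to cover the loan.
Profit = 349,407.30 − 343,465.05 = EUR 5,942.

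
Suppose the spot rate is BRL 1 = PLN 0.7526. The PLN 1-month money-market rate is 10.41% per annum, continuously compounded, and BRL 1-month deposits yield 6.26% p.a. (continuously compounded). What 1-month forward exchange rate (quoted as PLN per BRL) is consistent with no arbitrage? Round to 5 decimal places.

T = 1/12 years.
PLN growth factor: e^(0.1041×1/12) = 1.0087127.
BRL accumulates by e^(0.0626×1/12) = 1.0052303.
Forward (PLN per BRL) = 0.7526 × 1.0087127 / 1.0052303 = 0.7552072.

0.75521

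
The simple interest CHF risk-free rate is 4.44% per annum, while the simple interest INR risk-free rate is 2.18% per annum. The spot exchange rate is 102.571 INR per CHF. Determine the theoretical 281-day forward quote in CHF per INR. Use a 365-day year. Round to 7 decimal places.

0.0099162

T = 281/365 years.
INR growth factor: 1 + 0.0218×281/365 = 1.016783.
CHF accumulates by 1 + 0.0444×281/365 = 1.0341819.
Forward (INR per CHF) = 102.571 × 1.016783 / 1.0341819 = 100.8454.
Invert for CHF per INR: 1 / 100.8454 = 0.0099162.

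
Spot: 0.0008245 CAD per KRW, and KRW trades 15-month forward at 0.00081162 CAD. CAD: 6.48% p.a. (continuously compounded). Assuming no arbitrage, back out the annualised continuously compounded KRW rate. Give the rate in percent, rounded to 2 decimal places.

7.74%

T = 15/12 years.
By CIP, F/S equals the CAD-to-KRW growth ratio: 0.00081162/0.0008245 = 0.9843784.
CAD growth factor: e^(0.0648×15/12) = 1.0843709.
That pins the KRW growth at 1.1015793.
r = ln(1.1015793)/(15/12) = 0.077396 → 7.74%.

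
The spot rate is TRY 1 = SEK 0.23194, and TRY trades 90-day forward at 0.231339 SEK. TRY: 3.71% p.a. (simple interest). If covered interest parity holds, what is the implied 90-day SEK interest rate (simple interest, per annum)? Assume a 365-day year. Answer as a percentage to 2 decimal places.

2.65%

T = 90/365 years.
F/S = 0.231339/0.23194 = 0.9974088 = (growth of SEK) / (growth of TRY).
TRY growth factor: 1 + 0.0371×90/365 = 1.0091479.
So the SEK growth factor = 1.006533.
r = (1.006533 − 1)/(90/365) = 0.026495 → 2.65%.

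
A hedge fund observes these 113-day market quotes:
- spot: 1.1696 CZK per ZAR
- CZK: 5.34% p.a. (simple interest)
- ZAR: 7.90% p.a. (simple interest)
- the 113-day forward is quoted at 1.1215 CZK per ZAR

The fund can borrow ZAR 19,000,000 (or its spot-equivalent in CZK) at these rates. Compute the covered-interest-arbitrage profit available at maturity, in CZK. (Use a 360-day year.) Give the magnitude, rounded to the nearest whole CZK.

CZK 757,993

T = 113/360 years.
Invest the ZAR and cover forward: 19,000,000 × 1.0247972222 × 1.1215 = CZK 21,836,891.61.
Convert at spot and invest in CZK: 19,000,000 × 1.1696 × 1.0167616667 = CZK 22,594,884.46.
The quoted forward undervalues ZAR, so borrow ZAR, convert to CZK at spot, deposit the CZK at 5.34%, and buy ZAR forward at 1.1215 to cover the loan.
Arbitrage profit = |21,836,891.61 − 22,594,884.46| = CZK 757,993.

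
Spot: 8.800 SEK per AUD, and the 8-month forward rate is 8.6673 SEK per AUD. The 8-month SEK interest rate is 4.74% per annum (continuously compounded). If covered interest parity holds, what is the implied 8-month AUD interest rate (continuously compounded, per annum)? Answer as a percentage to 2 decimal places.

7.02%

T = 8/12 years.
F/S = 8.6673/8.8 = 0.9849205 = (growth of SEK) / (growth of AUD).
SEK growth factor: e^(0.0474×8/12) = 1.0321046.
So the AUD growth factor = 1.0479065.
Take logs: ln 1.0479065 / (8/12) = 0.070192, so 7.02%.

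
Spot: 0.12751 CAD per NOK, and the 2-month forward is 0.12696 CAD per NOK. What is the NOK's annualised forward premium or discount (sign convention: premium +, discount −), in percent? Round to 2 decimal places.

T = 2/12 years.
Period premium: (0.12696 − 0.12751)/0.12751 = -0.0043134.
Per annum: -0.0043134 / (2/12) = -0.025880 = -2.59%.

-2.59%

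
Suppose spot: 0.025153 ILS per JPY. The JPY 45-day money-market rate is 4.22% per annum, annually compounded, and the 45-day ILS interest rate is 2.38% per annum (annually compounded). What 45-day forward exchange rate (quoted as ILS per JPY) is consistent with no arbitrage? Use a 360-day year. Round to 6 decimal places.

0.025097

T = 45/360 years.
ILS growth factor: (1 + 0.0238)^(45/360) = 1.0029445.
JPY accumulates by (1 + 0.0422)^(45/360) = 1.0051801.
Forward (ILS per JPY) = 0.025153 × 1.0029445 / 1.0051801 = 0.02509706.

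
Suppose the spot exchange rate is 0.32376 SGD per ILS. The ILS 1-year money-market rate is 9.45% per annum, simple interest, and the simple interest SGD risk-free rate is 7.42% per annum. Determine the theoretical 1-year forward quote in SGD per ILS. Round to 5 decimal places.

T = 1 year.
Growth of 1 SGD over T: 1 + 0.0742×1 = 1.074200.
ILS accumulates by 1 + 0.0945×1 = 1.094500.
Forward (SGD per ILS) = 0.32376 × 1.074200 / 1.094500 = 0.3177551.

0.31776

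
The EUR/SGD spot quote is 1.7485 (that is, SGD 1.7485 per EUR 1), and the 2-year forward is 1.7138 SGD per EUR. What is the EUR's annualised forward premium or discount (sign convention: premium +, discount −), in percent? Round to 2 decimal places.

T = 2 years.
(F − S)/S = (1.7138 − 1.7485)/1.7485 = -0.0198456.
Annualise by dividing by T: -0.0198456 / 2 = -0.009923 → -0.99%.

-0.99%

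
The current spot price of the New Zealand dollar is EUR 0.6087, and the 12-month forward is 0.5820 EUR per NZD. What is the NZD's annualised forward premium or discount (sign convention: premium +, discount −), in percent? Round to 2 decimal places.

T = 1 year.
(F − S)/S = (0.5820 − 0.6087)/0.6087 = -0.0438640.
Per annum: -0.0438640 / 1 = -0.043864 = -4.39%.

-4.39%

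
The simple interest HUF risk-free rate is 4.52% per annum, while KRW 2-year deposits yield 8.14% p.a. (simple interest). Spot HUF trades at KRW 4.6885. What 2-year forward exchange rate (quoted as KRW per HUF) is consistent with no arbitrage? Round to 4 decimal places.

4.9998

T = 2 years.
KRW growth factor: 1 + 0.0814×2 = 1.162800.
HUF accumulates by 1 + 0.0452×2 = 1.090400.
CIP: F = S · (grow KRW)/(grow HUF) = 4.6885 × 1.162800/1.090400 = 4.999805 KRW per HUF.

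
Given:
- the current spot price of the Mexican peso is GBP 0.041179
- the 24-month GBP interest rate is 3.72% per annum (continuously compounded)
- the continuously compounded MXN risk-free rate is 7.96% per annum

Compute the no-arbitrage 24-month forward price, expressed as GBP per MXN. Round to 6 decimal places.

T = 2 years.
Growth of 1 GBP over T: e^(0.0372×2) = 1.0772376.
MXN growth factor: e^(0.0796×2) = 1.1725724.
So F = 0.041179 × 1.0772376 / 1.1725724 = 0.03783098 (GBP/MXN).

0.037831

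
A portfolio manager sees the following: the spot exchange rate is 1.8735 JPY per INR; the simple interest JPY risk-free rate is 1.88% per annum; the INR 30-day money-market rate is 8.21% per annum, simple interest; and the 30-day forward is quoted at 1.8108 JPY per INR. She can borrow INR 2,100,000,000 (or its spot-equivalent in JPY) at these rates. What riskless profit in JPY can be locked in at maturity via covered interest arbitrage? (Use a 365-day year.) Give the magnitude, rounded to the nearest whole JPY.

T = 30/365 years.
Invest the INR and cover forward: 2,100,000,000 × 1.006747945205 × 1.8108 = JPY 3,828,340,276.27.
Convert at spot and invest in JPY: 2,100,000,000 × 1.8735 × 1.001545205479 = JPY 3,940,429,379.18.
The quoted forward undervalues INR, so borrow INR, convert to JPY at spot, deposit the JPY at 1.88%, and buy INR forward at 1.8108 to cover the loan.
Arbitrage profit = |3,828,340,276.27 − 3,940,429,379.18| = JPY 112,089,103.

JPY 112,089,103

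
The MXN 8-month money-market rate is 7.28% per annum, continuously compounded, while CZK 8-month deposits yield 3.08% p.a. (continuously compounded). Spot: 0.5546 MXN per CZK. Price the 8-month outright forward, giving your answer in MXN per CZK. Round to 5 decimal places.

0.57035

T = 8/12 years.
MXN growth factor: e^(0.0728×8/12) = 1.0497304.
Growth of 1 CZK over T: e^(0.0308×8/12) = 1.0207456.
CIP: F = S · (grow MXN)/(grow CZK) = 0.5546 × 1.0497304/1.0207456 = 0.5703483 MXN per CZK.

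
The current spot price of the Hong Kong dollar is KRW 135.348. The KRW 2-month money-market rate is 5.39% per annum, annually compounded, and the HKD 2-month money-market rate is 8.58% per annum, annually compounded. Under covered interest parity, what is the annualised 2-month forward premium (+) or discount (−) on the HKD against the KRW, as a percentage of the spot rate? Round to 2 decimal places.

T = 2/12 years.
F = S · g_KRW/g_HKD = 135.348 × 1.008788/1.0138141 = 134.676997.
Annualised premium = (F − S)/S × (1/T) = (134.676997 − 135.348)/135.348 ÷ (2/12) = -2.97%.

-2.97%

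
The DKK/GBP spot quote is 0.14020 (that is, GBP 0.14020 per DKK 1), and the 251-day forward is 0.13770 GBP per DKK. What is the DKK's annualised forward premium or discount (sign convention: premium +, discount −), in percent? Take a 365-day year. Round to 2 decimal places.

T = 251/365 years.
DKK trades forward at -1.78317% vs spot over the period.
×(1/T) gives -2.59% p.a.

-2.59%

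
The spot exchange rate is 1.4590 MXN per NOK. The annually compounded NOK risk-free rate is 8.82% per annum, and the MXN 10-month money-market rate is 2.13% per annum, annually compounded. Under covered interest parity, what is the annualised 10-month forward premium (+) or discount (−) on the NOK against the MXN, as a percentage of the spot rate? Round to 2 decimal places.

T = 10/12 years.
F = S · g_MXN/g_NOK = 1.459 × 1.0177188/1.0729775 = 1.3838610.
(F − S)/S ÷ T = (1.3838610 − 1.459)/1.459/(10/12) = -0.061800 → -6.18%.

-6.18%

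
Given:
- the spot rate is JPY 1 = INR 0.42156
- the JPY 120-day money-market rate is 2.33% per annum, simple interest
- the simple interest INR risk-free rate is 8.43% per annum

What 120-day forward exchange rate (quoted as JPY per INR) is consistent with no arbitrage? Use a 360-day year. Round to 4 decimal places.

T = 120/360 years.
INR growth factor: 1 + 0.0843×120/360 = 1.028100.
JPY growth factor: 1 + 0.0233×120/360 = 1.0077667.
Forward (INR per JPY) = 0.42156 × 1.028100 / 1.0077667 = 0.4300656.
Invert for JPY per INR: 1 / 0.4300656 = 2.3252.

2.3252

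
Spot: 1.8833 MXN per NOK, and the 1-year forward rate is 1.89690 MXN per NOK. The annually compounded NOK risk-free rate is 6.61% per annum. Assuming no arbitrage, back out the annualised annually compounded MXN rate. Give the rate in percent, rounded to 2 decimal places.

T = 1 year.
By CIP, F/S equals the MXN-to-NOK growth ratio: 1.8969/1.8833 = 1.0072214.
The NOK side grows by (1 + 0.0661)^1 = 1.066100.
Hence g_MXN = 1.0737987.
Annualise: 1.0737987^(1/1) − 1 = 0.073799 = 7.38%.

7.38%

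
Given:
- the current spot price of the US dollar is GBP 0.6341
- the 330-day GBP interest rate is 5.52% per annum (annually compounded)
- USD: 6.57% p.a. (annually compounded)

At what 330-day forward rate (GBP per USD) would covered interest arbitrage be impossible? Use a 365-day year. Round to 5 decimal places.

T = 330/365 years.
GBP accumulates by (1 + 0.0552)^(330/365) = 1.0497774.
USD growth factor: (1 + 0.0657)^(330/365) = 1.0592172.
CIP: F = S · (grow GBP)/(grow USD) = 0.6341 × 1.0497774/1.0592172 = 0.6284489 GBP per USD.

0.62845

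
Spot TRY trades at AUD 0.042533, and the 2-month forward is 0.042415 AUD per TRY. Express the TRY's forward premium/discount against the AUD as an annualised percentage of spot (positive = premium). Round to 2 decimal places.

-1.66%

T = 2/12 years.
(F − S)/S = (0.042415 − 0.042533)/0.042533 = -0.0027743.
×(1/T) gives -1.66% p.a.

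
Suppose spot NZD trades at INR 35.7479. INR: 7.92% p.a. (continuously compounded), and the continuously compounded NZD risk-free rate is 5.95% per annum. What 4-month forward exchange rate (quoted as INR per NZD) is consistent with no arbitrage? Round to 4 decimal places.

35.9834

T = 4/12 years.
INR accumulates by e^(0.0792×4/12) = 1.02675157.
Growth of 1 NZD over T: e^(0.0595×4/12) = 1.02003132.
Forward (INR per NZD) = 35.7479 × 1.02675157 / 1.02003132 = 35.983417.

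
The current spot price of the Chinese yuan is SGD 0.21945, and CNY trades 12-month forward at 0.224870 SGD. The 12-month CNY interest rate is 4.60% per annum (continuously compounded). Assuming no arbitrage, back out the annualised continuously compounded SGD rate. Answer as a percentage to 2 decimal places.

T = 1 year.
By CIP, F/S equals the SGD-to-CNY growth ratio: 0.22487/0.21945 = 1.0246981.
CNY growth factor: e^(0.0460×1) = 1.0470744.
Hence g_SGD = 1.0729351.
Take logs: ln 1.0729351 / 1 = 0.070398, so 7.04%.

7.04%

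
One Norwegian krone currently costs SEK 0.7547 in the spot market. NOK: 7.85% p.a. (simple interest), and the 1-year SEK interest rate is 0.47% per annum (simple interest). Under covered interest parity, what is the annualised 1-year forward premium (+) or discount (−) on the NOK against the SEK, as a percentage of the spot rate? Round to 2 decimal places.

-6.84%

T = 1 year.
CIP forward (SEK per NOK) = 0.7547 × 1.004700/1.078500 = 0.7030571.
Annualised premium = (F − S)/S × (1/T) = (0.7030571 − 0.7547)/0.7547 ÷ 1 = -6.84%.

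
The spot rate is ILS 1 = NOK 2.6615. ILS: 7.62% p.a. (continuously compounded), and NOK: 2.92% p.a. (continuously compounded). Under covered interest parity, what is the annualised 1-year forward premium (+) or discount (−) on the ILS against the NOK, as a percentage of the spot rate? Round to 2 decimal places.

-4.59%

T = 1 year.
CIP forward (NOK per ILS) = 2.6615 × 1.0296305/1.0791784 = 2.5393036.
Annualised premium = (F − S)/S × (1/T) = (2.5393036 − 2.6615)/2.6615 ÷ 1 = -4.59%.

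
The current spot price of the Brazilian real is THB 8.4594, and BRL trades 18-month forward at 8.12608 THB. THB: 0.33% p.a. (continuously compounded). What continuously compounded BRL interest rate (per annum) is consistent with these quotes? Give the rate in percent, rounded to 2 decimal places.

T = 18/12 years.
F/S = 8.12608/8.4594 = 0.9605977 = (growth of THB) / (growth of BRL).
THB growth factor: e^(0.0033×18/12) = 1.0049623.
Hence g_BRL = 1.0461844.
r = ln(1.0461844)/(18/12) = 0.030100 → 3.01%.

3.01%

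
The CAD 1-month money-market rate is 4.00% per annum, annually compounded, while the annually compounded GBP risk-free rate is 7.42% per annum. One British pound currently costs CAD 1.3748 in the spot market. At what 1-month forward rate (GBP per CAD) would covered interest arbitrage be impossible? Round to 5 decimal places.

T = 1/12 years.
Growth of 1 CAD over T: (1 + 0.0400)^(1/12) = 1.0032737.
GBP accumulates by (1 + 0.0742)^(1/12) = 1.0059825.
CIP: F = S · (grow CAD)/(grow GBP) = 1.3748 × 1.0032737/1.0059825 = 1.371098 CAD per GBP.
Quoted the other way: 1/1.371098 = 0.72934 GBP per CAD.

0.72934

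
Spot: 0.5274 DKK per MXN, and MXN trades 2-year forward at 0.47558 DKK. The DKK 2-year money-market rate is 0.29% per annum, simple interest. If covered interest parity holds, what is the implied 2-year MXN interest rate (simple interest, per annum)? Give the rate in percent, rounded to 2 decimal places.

5.77%

T = 2 years.
CIP gives F = S · g_DKK/g_MXN, so g_DKK/g_MXN = 0.47558/0.5274 = 0.9017444.
The DKK side grows by 1 + 0.0029×2 = 1.005800.
Hence g_MXN = 1.1153937.
(1.1153937 − 1)/T = 0.057697, i.e. 5.77%.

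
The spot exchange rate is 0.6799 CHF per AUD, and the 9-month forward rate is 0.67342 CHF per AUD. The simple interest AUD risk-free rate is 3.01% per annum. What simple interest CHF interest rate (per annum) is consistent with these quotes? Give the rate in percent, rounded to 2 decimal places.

T = 9/12 years.
By CIP, F/S equals the CHF-to-AUD growth ratio: 0.67342/0.6799 = 0.9904692.
AUD growth factor: 1 + 0.0301×9/12 = 1.022575.
That pins the CHF growth at 1.012829.
r = (1.012829 − 1)/(9/12) = 0.017105 → 1.71%.

1.71%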